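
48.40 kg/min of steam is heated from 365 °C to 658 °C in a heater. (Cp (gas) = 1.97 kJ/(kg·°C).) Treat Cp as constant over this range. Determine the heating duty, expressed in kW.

Q = ṁ·Cp·ΔT = 48.40 × 1.97 × (658 − 365) = 27937 kJ/min
Converting: 27937 / 60 s = 465.62 kW

Q = 466 kW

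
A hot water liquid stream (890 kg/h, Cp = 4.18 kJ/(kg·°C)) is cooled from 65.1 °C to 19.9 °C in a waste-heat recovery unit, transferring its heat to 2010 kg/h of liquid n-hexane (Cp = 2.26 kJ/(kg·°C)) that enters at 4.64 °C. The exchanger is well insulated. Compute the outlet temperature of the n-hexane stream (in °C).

T_c,out = 41.7 °C

Heat released by hot stream: Q = 890 × 4.18 × (65.1 − 19.9) = 168150 kJ/h
Energy balance on cold side (adiabatic exchanger): Q = ṁ_c·Cp_c·(T_c,out − T_c,in)
T_c,out = 4.64 + 168150/(2010 × 2.26) = 41.657 °C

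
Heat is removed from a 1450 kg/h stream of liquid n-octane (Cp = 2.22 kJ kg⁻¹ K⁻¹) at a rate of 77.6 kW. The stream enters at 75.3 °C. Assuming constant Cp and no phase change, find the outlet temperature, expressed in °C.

T_out = -11.5 °C

Q = 77.6 kW = 279360 kJ/h
ΔT = Q/(ṁ·Cp) = 279360/(1450×2.22) = 86.785 K
T_out = 75.3 − 86.785 = -11.485 °C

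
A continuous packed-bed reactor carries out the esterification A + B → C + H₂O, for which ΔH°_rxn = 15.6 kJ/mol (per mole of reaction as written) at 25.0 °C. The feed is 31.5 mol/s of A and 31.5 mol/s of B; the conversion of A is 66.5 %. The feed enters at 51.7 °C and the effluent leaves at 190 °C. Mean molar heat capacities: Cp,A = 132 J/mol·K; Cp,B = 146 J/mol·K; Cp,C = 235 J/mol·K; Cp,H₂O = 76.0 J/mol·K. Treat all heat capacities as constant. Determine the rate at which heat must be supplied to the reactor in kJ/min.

Q_in = 99100 kJ/min

Extent of reaction ξ = 0.665 × 31.5 = 20.948 mol/s
Reaction term: ξ·ΔH°_rxn = 20.948 × 15.6 = 326.78 kJ/s
Sensible, feed 51.7→25 °C: -233.81 kJ/s
Outlet flows (mol/s): A 10.552, B 10.552, C 20.948, H₂O 20.948
Sensible, products 25→190 °C: 1559 kJ/s
Q = ΔH = 1651.9 kJ/s = 1651.9 kW
Heat supplied = 99116 kJ/min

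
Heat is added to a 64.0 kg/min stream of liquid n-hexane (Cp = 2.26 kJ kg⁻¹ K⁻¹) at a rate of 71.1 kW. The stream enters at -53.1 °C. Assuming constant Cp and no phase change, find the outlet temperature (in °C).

Q = 71.1 kW = 4266 kJ/min
ΔT = Q/(ṁ·Cp) = 4266/(64.0×2.26) = 29.494 K
T_out = -53.1 + 29.494 = -23.606 °C

T_out = -23.6 °C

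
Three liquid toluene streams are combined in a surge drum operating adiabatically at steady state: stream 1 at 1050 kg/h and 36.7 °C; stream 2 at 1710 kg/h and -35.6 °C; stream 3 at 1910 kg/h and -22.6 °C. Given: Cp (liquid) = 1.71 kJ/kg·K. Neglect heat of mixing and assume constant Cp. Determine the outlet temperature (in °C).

T_out = -14.0 °C

Energy balance with Q = 0: Σ ṁᵢCp,ᵢ(T_out − Tᵢ) = 0
Σ ṁᵢCp,ᵢTᵢ = 1050×1.71×36.7 + 1710×1.71×-35.6 + 1910×1.71×-22.6 = -112020
Σ ṁᵢCp,ᵢ = 1050×1.71 + 1710×1.71 + 1910×1.71 = 7985.7
T_out = -112020 / 7985.7 = -14.027 °C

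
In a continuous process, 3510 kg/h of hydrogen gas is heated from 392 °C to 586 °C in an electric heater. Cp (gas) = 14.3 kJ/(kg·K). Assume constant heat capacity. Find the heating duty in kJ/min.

Q = 162000 kJ/min

Q = ṁ·Cp·ΔT = 3510 × 14.3 × (586 − 392) = 9.7374e+06 kJ/h
Converting: 9.7374e+06 / 3600 s = 2704.8 kW
Heating duty = 162290 kJ/min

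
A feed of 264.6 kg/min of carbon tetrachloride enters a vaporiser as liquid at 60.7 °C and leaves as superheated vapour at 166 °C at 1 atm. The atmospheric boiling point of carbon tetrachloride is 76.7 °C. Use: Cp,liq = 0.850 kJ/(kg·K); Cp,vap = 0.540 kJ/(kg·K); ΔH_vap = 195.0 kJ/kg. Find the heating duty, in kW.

liquid 60.7→76.7 °C: 13.6 kJ/kg
vaporisation at 76.7 °C: 195 kJ/kg
vapour 76.7→166 °C: 48.222 kJ/kg
Δh = 13.6 + 195 + 48.222 = 256.82 kJ/kg
Q = ṁ·Δh = 264.6 kg/min × 256.82 kJ/kg = 67955 kJ/min
|Q| = 1132.6 kW

Q = 1130 kW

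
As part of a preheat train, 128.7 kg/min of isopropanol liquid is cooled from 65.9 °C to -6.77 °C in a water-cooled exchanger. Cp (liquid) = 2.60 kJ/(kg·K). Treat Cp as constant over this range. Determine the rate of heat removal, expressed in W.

Q_c = 405000 W

Q = ṁ·Cp·ΔT = 128.7 × 2.60 × (-6.77 − 65.9) = -24317 kJ/min
Converting: 24317 / 60 s = 405.28 kW
Cooling duty = 405280 W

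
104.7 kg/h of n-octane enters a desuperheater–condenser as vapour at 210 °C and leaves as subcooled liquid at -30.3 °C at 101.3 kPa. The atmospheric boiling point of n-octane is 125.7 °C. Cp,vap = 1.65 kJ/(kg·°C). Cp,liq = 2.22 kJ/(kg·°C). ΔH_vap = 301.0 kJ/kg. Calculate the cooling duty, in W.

vapour 210→125.7 °C: -139.09 kJ/kg
condensation at 125.7 °C: -301 kJ/kg
liquid 125.7→-30.3 °C: -346.32 kJ/kg
Δh = -139.09 + -301 + -346.32 = -786.42 kJ/kg
Q = ṁ·Δh = 104.7 kg/h × -786.42 kJ/kg = -82338 kJ/h
|Q| = 22.872 kW = 22872 W

Q_c = 22900 W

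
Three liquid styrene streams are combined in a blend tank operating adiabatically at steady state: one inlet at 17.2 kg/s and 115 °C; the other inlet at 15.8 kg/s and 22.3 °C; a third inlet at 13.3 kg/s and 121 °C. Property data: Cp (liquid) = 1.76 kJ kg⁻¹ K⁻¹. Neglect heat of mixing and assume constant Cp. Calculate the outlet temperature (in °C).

T_out = 85.1 °C

Energy balance with Q = 0: Σ ṁᵢCp,ᵢ(T_out − Tᵢ) = 0
T_out = Σ ṁᵢCp,ᵢTᵢ / Σ ṁᵢCp,ᵢ
      = 6933.8 / 81.488 = 85.089 °C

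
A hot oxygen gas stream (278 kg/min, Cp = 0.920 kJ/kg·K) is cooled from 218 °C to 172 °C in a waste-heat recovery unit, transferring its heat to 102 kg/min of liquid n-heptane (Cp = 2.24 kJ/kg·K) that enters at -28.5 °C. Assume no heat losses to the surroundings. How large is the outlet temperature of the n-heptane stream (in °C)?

T_c,out = 23.0 °C

Heat released by hot stream: Q = 278 × 0.920 × (218 − 172) = 11765 kJ/min
Energy balance on cold side (adiabatic exchanger): Q = ṁ_c·Cp_c·(T_c,out − T_c,in)
T_c,out = -28.5 + 11765/(102 × 2.24) = 22.992 °C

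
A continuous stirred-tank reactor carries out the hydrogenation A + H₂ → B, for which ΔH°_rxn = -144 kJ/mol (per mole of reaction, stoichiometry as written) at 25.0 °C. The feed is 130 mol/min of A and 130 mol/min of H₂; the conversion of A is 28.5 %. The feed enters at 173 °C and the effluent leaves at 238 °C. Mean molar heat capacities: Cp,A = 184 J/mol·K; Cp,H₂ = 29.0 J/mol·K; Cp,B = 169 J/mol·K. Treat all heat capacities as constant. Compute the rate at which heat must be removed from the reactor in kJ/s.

Extent of reaction ξ = 0.285 × 130 = 37.05 mol/min
Reaction term: ξ·ΔH°_rxn = 37.05 × -144 = -5335.2 kJ/min
Sensible, feed 173→25 °C: -4098.1 kJ/min
Outlet flows (mol/min): A 92.95, H₂ 92.95, B 37.05
Sensible, products 25→238 °C: 5550.7 kJ/min
Q = ΔH = -3882.6 kJ/min = -64.71 kW
Heat removed = 64.71 kJ/s

Q_out = 64.7 kJ/s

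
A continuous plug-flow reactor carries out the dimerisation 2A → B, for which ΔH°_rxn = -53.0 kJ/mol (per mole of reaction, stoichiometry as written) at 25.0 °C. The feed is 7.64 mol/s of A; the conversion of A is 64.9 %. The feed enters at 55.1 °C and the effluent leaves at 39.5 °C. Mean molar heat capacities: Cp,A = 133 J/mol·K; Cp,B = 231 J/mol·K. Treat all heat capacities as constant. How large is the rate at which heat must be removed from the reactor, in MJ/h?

Q_out = 535 MJ/h

Extent of reaction ξ = 0.649 × 7.64 / 2 = 2.4792 mol/s
Reaction term: ξ·ΔH°_rxn = 2.4792 × -53.0 = -131.4 kJ/s
Sensible, feed 55.1→25 °C: -30.585 kJ/s
Outlet flows (mol/s): A 2.6816, B 2.4792
Sensible, products 25→39.5 °C: 13.476 kJ/s
Q = ΔH = -148.51 kJ/s = -148.51 kW
Heat removed = 534.62 MJ/h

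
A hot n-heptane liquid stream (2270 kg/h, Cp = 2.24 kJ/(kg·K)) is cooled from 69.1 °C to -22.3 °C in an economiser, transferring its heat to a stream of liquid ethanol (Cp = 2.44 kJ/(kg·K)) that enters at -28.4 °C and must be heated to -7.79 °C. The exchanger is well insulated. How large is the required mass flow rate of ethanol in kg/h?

ṁ_c = 9240 kg/h

Heat released by hot stream: Q = 2270 × 2.24 × (69.1 − -22.3) = 464750 kJ/h
Energy balance on cold side (adiabatic exchanger): Q = ṁ_c·Cp_c·(T_c,out − T_c,in)
ṁ_c = 464750 / [2.44 × (-7.79 − -28.4)] = 9241.7 kg/h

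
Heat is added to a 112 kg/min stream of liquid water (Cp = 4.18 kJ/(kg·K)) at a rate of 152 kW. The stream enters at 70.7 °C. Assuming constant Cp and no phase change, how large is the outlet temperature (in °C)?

T_out = 90.2 °C

Q = 152 kW = 9120 kJ/min
ΔT = Q/(ṁ·Cp) = 9120/(112×4.18) = 19.481 K
T_out = 70.7 + 19.481 = 90.181 °C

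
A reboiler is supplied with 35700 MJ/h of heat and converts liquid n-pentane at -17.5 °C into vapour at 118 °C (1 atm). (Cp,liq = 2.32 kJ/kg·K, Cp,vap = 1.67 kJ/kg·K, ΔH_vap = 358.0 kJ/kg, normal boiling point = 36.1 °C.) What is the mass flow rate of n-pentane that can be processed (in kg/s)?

Δh = 2.32×(36.1−-17.5) + 358.0 + 1.67×(118−36.1) = 619.12 kJ/kg
Q = 35700 MJ/h = 9916.7 kJ/s = 9916.7 kJ/s
ṁ = Q/Δh = 9916.7 / 619.12 = 16.017 kg/s

ṁ = 16.0 kg/s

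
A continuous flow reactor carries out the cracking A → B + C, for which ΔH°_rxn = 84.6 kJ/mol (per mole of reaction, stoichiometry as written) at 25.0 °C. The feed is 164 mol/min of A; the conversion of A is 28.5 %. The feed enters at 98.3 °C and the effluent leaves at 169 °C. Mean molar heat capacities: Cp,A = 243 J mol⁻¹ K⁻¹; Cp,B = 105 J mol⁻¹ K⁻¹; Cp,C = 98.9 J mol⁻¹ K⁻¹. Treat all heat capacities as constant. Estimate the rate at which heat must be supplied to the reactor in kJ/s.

Extent of reaction ξ = 0.285 × 164 = 46.74 mol/min
Reaction term: ξ·ΔH°_rxn = 46.74 × 84.6 = 3954.2 kJ/min
Sensible, feed 98.3→25 °C: -2921.2 kJ/min
Outlet flows (mol/min): A 117.26, B 46.74, C 46.74
Sensible, products 25→169 °C: 5475.5 kJ/min
Q = ΔH = 6508.6 kJ/min = 108.48 kW
Heat supplied = 108.48 kJ/s

Q_in = 108 kJ/s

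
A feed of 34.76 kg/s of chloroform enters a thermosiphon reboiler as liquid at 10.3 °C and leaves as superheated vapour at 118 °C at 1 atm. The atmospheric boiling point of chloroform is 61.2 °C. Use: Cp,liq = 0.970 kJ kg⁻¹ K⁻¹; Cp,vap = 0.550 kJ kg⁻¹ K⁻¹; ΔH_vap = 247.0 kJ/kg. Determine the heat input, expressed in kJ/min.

Q = 683000 kJ/min

liquid 10.3→61.2 °C: 49.373 kJ/kg
vaporisation at 61.2 °C: 247 kJ/kg
vapour 61.2→118 °C: 31.24 kJ/kg
Δh = 49.373 + 247 + 31.24 = 327.61 kJ/kg
Q = ṁ·Δh = 34.76 kg/s × 327.61 kJ/kg = 11388 kJ/s
|Q| = 11388 kW = 683270 kJ/min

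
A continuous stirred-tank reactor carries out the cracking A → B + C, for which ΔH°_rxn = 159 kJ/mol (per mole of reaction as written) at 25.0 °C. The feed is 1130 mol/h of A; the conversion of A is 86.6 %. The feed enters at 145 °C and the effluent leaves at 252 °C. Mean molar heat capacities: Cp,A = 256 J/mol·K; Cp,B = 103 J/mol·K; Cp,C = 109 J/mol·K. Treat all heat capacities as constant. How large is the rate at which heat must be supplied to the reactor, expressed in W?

Q_in = 49100 W

Extent of reaction ξ = 0.866 × 1130 = 978.58 mol/h
Reaction term: ξ·ΔH°_rxn = 978.58 × 159 = 155590 kJ/h
Sensible, feed 145→25 °C: -34714 kJ/h
Outlet flows (mol/h): A 151.42, B 978.58, C 978.58
Sensible, products 25→252 °C: 55893 kJ/h
Q = ΔH = 176770 kJ/h = 49.104 kW
Heat supplied = 49104 W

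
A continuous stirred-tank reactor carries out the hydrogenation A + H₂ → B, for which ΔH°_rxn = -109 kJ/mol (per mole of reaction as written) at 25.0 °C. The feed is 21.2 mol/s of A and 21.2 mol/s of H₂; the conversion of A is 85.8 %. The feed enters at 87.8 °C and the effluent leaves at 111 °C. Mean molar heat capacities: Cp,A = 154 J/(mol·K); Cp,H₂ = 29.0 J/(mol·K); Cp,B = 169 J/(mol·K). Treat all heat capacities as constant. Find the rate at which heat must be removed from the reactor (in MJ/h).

Q_out = 6890 MJ/h

Extent of reaction ξ = 0.858 × 21.2 = 18.19 mol/s
Reaction term: ξ·ΔH°_rxn = 18.19 × -109 = -1982.7 kJ/s
Sensible, feed 87.8→25 °C: -243.64 kJ/s
Outlet flows (mol/s): A 3.0104, H₂ 3.0104, B 18.19
Sensible, products 25→111 °C: 311.75 kJ/s
Q = ΔH = -1914.6 kJ/s = -1914.6 kW
Heat removed = 6892.4 MJ/h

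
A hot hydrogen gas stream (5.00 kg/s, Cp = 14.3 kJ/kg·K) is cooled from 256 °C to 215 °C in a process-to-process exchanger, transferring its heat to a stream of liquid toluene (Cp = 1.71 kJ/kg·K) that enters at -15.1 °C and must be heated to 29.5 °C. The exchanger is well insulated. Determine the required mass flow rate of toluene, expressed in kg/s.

ṁ_c = 38.4 kg/s

Heat released by hot stream: Q = 5.00 × 14.3 × (256 − 215) = 2931.5 kJ/s
Energy balance on cold side (adiabatic exchanger): Q = ṁ_c·Cp_c·(T_c,out − T_c,in)
ṁ_c = 2931.5 / [1.71 × (29.5 − -15.1)] = 38.438 kg/s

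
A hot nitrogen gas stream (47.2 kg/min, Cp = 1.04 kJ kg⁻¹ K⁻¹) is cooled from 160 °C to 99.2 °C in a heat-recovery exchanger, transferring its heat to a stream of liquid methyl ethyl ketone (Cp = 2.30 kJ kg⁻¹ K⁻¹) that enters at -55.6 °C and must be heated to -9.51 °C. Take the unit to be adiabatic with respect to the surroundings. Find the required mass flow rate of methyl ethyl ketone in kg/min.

Heat released by hot stream: Q = 47.2 × 1.04 × (160 − 99.2) = 2984.6 kJ/min
Energy balance on cold side (adiabatic exchanger): Q = ṁ_c·Cp_c·(T_c,out − T_c,in)
ṁ_c = 2984.6 / [2.30 × (-9.51 − -55.6)] = 28.154 kg/min

ṁ_c = 28.2 kg/min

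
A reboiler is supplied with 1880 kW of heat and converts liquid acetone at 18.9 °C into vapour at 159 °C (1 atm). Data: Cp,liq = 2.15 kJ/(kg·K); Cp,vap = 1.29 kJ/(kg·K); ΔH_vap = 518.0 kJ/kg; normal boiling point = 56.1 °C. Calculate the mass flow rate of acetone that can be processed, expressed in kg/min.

ṁ = 154 kg/min

Δh = 2.15×(56.1−18.9) + 518.0 + 1.29×(159−56.1) = 730.72 kJ/kg
Q = 1880 kW = 1880 kJ/s = 112800 kJ/min
ṁ = Q/Δh = 112800 / 730.72 = 154.37 kg/min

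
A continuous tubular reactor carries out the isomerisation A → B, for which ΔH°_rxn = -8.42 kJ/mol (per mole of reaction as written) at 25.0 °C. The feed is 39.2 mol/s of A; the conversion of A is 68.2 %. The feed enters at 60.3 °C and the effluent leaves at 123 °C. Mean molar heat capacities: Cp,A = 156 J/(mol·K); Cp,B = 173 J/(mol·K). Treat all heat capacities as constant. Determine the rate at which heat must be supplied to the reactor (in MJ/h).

Q_in = 730 MJ/h

Extent of reaction ξ = 0.682 × 39.2 = 26.734 mol/s
Reaction term: ξ·ΔH°_rxn = 26.734 × -8.42 = -225.1 kJ/s
Sensible, feed 60.3→25 °C: -215.87 kJ/s
Outlet flows (mol/s): A 12.466, B 26.734
Sensible, products 25→123 °C: 643.83 kJ/s
Q = ΔH = 202.86 kJ/s = 202.86 kW
Heat supplied = 730.29 MJ/h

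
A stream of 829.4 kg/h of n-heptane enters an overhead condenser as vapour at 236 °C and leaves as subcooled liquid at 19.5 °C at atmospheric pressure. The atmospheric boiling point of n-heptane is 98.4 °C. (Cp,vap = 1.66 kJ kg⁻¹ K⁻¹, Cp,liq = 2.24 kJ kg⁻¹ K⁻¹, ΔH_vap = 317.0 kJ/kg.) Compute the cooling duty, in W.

Q_c = 166000 W

vapour 236→98.4 °C: -228.42 kJ/kg
condensation at 98.4 °C: -317 kJ/kg
liquid 98.4→19.5 °C: -176.74 kJ/kg
Δh = -228.42 + -317 + -176.74 = -722.15 kJ/kg
Q = ṁ·Δh = 829.4 kg/h × -722.15 kJ/kg = -598950 kJ/h
|Q| = 166.38 kW = 166380 W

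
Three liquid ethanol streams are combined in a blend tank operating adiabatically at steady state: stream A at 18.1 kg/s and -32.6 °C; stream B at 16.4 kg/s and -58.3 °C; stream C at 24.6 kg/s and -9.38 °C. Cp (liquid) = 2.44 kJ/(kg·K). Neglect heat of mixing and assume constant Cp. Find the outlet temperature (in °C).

Energy balance with Q = 0: Σ ṁᵢCp,ᵢ(T_out − Tᵢ) = 0
T_out = Σ ṁᵢCp,ᵢTᵢ / Σ ṁᵢCp,ᵢ
      = -4335.7 / 144.2 = -30.066 °C

T_out = -30.1 °C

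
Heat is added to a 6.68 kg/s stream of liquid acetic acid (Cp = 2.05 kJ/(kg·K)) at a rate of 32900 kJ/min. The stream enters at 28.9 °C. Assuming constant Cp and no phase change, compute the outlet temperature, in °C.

Q = 32900 kJ/min = 548.33 kJ/s
ΔT = Q/(ṁ·Cp) = 548.33/(6.68×2.05) = 40.042 K
T_out = 28.9 + 40.042 = 68.942 °C

T_out = 68.9 °C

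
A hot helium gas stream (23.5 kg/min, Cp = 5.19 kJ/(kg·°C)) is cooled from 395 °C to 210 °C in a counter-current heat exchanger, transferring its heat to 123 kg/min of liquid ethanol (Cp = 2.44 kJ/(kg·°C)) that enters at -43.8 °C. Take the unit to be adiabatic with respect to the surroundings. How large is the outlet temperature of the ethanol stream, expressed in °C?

Heat released by hot stream: Q = 23.5 × 5.19 × (395 − 210) = 22564 kJ/min
Energy balance on cold side (adiabatic exchanger): Q = ṁ_c·Cp_c·(T_c,out − T_c,in)
T_c,out = -43.8 + 22564/(123 × 2.44) = 31.382 °C

T_c,out = 31.4 °C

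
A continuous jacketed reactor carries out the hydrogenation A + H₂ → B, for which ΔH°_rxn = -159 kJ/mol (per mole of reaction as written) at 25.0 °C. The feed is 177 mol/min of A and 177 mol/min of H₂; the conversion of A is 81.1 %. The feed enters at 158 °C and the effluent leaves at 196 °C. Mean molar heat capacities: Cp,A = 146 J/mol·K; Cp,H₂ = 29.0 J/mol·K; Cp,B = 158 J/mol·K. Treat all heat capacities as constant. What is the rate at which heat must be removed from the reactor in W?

Q_out = 368000 W

Extent of reaction ξ = 0.811 × 177 = 143.55 mol/min
Reaction term: ξ·ΔH°_rxn = 143.55 × -159 = -22824 kJ/min
Sensible, feed 158→25 °C: -4119.7 kJ/min
Outlet flows (mol/min): A 33.453, H₂ 33.453, B 143.55
Sensible, products 25→196 °C: 4879.4 kJ/min
Q = ΔH = -22064 kJ/min = -367.74 kW
Heat removed = 367740 W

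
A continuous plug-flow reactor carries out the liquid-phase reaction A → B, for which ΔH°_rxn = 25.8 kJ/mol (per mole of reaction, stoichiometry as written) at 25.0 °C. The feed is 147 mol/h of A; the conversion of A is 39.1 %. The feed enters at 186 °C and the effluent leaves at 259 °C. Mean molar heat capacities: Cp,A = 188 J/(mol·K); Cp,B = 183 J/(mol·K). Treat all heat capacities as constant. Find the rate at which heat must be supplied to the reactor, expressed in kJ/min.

Q_in = 57.2 kJ/min

Extent of reaction ξ = 0.391 × 147 = 57.477 mol/h
Reaction term: ξ·ΔH°_rxn = 57.477 × 25.8 = 1482.9 kJ/h
Sensible, feed 186→25 °C: -4449.4 kJ/h
Outlet flows (mol/h): A 89.523, B 57.477
Sensible, products 25→259 °C: 6399.6 kJ/h
Q = ΔH = 3433.1 kJ/h = 0.95364 kW
Heat supplied = 57.218 kJ/min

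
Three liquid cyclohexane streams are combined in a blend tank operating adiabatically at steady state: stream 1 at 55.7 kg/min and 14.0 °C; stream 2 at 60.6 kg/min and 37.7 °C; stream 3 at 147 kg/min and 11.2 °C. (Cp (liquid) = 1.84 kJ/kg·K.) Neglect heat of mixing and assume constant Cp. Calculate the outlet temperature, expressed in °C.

Adiabatic, steady state ⇒ Σ ṁᵢCp,ᵢ(T_out − Tᵢ) = 0
Σ ṁᵢCp,ᵢTᵢ = 55.7×1.84×14.0 + 60.6×1.84×37.7 + 147×1.84×11.2 = 8667.9
Σ ṁᵢCp,ᵢ = 55.7×1.84 + 60.6×1.84 + 147×1.84 = 484.47
T_out = 8667.9 / 484.47 = 17.891 °C

T_out = 17.9 °C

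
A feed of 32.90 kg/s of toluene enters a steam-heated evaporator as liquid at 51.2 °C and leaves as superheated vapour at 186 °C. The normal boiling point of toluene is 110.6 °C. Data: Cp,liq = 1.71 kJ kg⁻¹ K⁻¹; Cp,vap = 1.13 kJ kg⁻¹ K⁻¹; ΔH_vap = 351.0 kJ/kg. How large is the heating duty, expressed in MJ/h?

liquid 51.2→110.6 °C: 101.57 kJ/kg
vaporisation at 110.6 °C: 351 kJ/kg
vapour 110.6→186 °C: 85.202 kJ/kg
Δh = 101.57 + 351 + 85.202 = 537.78 kJ/kg
Q = ṁ·Δh = 32.90 kg/s × 537.78 kJ/kg = 17693 kJ/s
|Q| = 17693 kW = 63694 MJ/h

Q = 63700 MJ/h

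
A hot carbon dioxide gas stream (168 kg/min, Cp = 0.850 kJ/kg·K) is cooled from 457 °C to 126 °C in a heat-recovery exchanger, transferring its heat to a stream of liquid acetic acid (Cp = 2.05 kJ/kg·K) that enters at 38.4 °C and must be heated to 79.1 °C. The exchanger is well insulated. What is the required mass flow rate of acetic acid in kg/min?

ṁ_c = 567 kg/min

Heat released by hot stream: Q = 168 × 0.850 × (457 − 126) = 47267 kJ/min
Energy balance on cold side (adiabatic exchanger): Q = ṁ_c·Cp_c·(T_c,out − T_c,in)
ṁ_c = 47267 / [2.05 × (79.1 − 38.4)] = 566.51 kg/min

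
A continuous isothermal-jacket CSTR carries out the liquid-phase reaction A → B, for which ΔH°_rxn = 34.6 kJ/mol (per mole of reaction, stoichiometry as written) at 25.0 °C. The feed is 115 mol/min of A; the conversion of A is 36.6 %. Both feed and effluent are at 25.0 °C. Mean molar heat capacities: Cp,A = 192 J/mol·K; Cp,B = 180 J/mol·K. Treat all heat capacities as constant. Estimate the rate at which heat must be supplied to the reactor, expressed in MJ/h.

Extent of reaction ξ = 0.366 × 115 = 42.09 mol/min
Reaction term: ξ·ΔH°_rxn = 42.09 × 34.6 = 1456.3 kJ/min
Q = ΔH = 1456.3 kJ/min = 24.272 kW
Heat supplied = 87.379 MJ/h

Q_in = 87.4 MJ/h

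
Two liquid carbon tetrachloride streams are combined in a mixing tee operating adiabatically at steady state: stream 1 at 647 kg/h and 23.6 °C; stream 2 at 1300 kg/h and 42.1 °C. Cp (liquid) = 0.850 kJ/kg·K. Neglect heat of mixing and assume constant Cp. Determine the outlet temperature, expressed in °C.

T_out = 36.0 °C

No heat crosses the boundary, so H_out = H_in.
T_out = Σ ṁᵢCp,ᵢTᵢ / Σ ṁᵢCp,ᵢ
      = 59499 / 1654.9 = 35.952 °C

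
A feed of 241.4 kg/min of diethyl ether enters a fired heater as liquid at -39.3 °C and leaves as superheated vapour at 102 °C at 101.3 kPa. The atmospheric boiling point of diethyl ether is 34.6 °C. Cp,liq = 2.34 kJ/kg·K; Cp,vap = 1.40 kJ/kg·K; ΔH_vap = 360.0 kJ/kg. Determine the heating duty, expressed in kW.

Q = 2520 kW

liquid -39.3→34.6 °C: 172.93 kJ/kg
vaporisation at 34.6 °C: 360 kJ/kg
vapour 34.6→102 °C: 94.36 kJ/kg
Δh = 172.93 + 360 + 94.36 = 627.29 kJ/kg
Q = ṁ·Δh = 241.4 kg/min × 627.29 kJ/kg = 151430 kJ/min
|Q| = 2523.8 kW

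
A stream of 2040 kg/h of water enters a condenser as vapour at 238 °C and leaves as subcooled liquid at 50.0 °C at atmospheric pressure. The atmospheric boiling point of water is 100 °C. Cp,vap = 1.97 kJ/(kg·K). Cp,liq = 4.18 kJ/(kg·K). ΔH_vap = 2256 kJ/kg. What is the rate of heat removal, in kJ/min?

vapour 238→100 °C: -271.86 kJ/kg
condensation at 100 °C: -2256 kJ/kg
liquid 100→50.0 °C: -209 kJ/kg
Δh = -271.86 + -2256 + -209 = -2736.9 kJ/kg
Q = ṁ·Δh = 2040 kg/h × -2736.9 kJ/kg = -5.5832e+06 kJ/h
|Q| = 1550.9 kW = 93053 kJ/min

Q_c = 93100 kJ/min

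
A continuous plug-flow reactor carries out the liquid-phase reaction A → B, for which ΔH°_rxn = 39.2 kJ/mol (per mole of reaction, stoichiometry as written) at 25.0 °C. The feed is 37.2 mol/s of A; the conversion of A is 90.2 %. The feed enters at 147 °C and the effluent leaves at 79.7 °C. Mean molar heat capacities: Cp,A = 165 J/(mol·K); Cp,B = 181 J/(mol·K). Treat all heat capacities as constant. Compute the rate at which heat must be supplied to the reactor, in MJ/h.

Extent of reaction ξ = 0.902 × 37.2 = 33.554 mol/s
Reaction term: ξ·ΔH°_rxn = 33.554 × 39.2 = 1315.3 kJ/s
Sensible, feed 147→25 °C: -748.84 kJ/s
Outlet flows (mol/s): A 3.6456, B 33.554
Sensible, products 25→79.7 °C: 365.12 kJ/s
Q = ΔH = 931.61 kJ/s = 931.61 kW
Heat supplied = 3353.8 MJ/h

Q_in = 3350 MJ/h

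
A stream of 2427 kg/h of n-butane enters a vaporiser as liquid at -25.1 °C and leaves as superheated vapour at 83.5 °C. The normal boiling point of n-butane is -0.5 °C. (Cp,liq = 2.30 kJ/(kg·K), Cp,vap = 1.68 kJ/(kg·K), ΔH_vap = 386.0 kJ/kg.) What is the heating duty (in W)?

liquid -25.1→-0.5 °C: 56.58 kJ/kg
vaporisation at -0.5 °C: 386 kJ/kg
vapour -0.5→83.5 °C: 141.12 kJ/kg
Δh = 56.58 + 386 + 141.12 = 583.7 kJ/kg
Q = ṁ·Δh = 2427 kg/h × 583.7 kJ/kg = 1.4166e+06 kJ/h
|Q| = 393.51 kW = 393510 W

Q = 394000 W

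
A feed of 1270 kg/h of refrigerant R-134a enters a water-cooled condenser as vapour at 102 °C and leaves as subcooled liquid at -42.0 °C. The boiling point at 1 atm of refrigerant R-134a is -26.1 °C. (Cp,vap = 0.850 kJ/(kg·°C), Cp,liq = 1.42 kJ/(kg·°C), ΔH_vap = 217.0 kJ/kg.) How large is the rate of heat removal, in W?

Q_c = 123000 W

vapour 102→-26.1 °C: -108.88 kJ/kg
condensation at -26.1 °C: -217 kJ/kg
liquid -26.1→-42.0 °C: -22.578 kJ/kg
Δh = -108.88 + -217 + -22.578 = -348.46 kJ/kg
Q = ṁ·Δh = 1270 kg/h × -348.46 kJ/kg = -442550 kJ/h
|Q| = 122.93 kW = 122930 W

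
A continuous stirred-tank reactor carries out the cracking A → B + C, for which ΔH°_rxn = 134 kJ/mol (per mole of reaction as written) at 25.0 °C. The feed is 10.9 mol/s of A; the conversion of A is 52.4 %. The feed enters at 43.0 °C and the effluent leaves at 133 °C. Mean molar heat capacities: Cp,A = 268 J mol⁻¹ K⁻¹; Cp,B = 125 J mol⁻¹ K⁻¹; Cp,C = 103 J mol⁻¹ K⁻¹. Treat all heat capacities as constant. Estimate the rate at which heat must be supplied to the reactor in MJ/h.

Extent of reaction ξ = 0.524 × 10.9 = 5.7116 mol/s
Reaction term: ξ·ΔH°_rxn = 5.7116 × 134 = 765.35 kJ/s
Sensible, feed 43.0→25 °C: -52.582 kJ/s
Outlet flows (mol/s): A 5.1884, B 5.7116, C 5.7116
Sensible, products 25→133 °C: 290.82 kJ/s
Q = ΔH = 1003.6 kJ/s = 1003.6 kW
Heat supplied = 3612.9 MJ/h

Q_in = 3610 MJ/h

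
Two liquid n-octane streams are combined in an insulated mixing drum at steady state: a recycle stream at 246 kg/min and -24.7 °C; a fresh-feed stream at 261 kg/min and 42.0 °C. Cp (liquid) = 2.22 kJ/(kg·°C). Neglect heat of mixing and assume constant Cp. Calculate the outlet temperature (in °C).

Adiabatic, steady state ⇒ Σ ṁᵢCp,ᵢ(T_out − Tᵢ) = 0
T_out = Σ ṁᵢCp,ᵢTᵢ / Σ ṁᵢCp,ᵢ
      = 10846 / 1125.5 = 9.6367 °C

T_out = 9.64 °C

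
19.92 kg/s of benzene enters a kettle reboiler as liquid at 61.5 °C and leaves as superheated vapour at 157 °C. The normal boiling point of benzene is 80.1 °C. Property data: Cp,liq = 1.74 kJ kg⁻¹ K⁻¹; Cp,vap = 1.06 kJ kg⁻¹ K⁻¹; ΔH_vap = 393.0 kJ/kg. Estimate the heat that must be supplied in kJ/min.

liquid 61.5→80.1 °C: 32.364 kJ/kg
vaporisation at 80.1 °C: 393 kJ/kg
vapour 80.1→157 °C: 81.514 kJ/kg
Δh = 32.364 + 393 + 81.514 = 506.88 kJ/kg
Q = ṁ·Δh = 19.92 kg/s × 506.88 kJ/kg = 10097 kJ/s
|Q| = 10097 kW = 605820 kJ/min

Q = 606000 kJ/min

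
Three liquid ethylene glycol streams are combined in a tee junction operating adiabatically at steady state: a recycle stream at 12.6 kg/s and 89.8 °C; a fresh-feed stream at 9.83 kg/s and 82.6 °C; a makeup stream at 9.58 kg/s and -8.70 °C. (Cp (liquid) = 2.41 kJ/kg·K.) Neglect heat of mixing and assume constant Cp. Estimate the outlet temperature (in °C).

T_out = 58.1 °C

Adiabatic, steady state ⇒ Σ ṁᵢCp,ᵢ(T_out − Tᵢ) = 0
Σ ṁᵢCp,ᵢTᵢ = 12.6×2.41×89.8 + 9.83×2.41×82.6 + 9.58×2.41×-8.70 = 4482.8
Σ ṁᵢCp,ᵢ = 12.6×2.41 + 9.83×2.41 + 9.58×2.41 = 77.144
T_out = 4482.8 / 77.144 = 58.11 °C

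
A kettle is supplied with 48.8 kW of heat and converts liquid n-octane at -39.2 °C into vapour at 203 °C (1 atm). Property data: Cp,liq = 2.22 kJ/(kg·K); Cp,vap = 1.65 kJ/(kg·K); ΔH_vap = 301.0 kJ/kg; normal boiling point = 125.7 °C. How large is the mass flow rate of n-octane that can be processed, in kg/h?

Δh = 2.22×(125.7−-39.2) + 301.0 + 1.65×(203−125.7) = 794.62 kJ/kg
Q = 48.8 kW = 48.8 kJ/s = 175680 kJ/h
ṁ = Q/Δh = 175680 / 794.62 = 221.09 kg/h

ṁ = 221 kg/h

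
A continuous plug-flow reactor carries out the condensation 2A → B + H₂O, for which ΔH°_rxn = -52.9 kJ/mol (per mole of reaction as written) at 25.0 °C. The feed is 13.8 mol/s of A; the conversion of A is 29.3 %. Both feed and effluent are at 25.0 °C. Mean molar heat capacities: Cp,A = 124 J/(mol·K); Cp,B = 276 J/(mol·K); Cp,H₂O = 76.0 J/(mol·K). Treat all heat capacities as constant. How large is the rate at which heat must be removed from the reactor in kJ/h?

Extent of reaction ξ = 0.293 × 13.8 / 2 = 2.0217 mol/s
Reaction term: ξ·ΔH°_rxn = 2.0217 × -52.9 = -106.95 kJ/s
Q = ΔH = -106.95 kJ/s = -106.95 kW
Heat removed = 385010 kJ/h

Q_out = 385000 kJ/h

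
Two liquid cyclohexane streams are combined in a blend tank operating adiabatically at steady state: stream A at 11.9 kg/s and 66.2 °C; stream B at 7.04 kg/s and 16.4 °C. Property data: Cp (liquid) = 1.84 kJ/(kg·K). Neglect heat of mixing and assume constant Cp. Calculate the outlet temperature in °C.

T_out = 47.7 °C

Energy balance with Q = 0: Σ ṁᵢCp,ᵢ(T_out − Tᵢ) = 0
T_out = Σ ṁᵢCp,ᵢTᵢ / Σ ṁᵢCp,ᵢ
      = 1662 / 34.85 = 47.689 °C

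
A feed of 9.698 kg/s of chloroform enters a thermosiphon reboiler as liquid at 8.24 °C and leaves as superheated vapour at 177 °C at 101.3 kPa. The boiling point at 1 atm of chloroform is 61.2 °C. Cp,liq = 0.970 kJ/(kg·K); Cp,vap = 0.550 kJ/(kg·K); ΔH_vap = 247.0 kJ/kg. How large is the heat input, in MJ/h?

liquid 8.24→61.2 °C: 51.371 kJ/kg
vaporisation at 61.2 °C: 247 kJ/kg
vapour 61.2→177 °C: 63.69 kJ/kg
Δh = 51.371 + 247 + 63.69 = 362.06 kJ/kg
Q = ṁ·Δh = 9.698 kg/s × 362.06 kJ/kg = 3511.3 kJ/s
|Q| = 3511.3 kW = 12641 MJ/h

Q = 12600 MJ/h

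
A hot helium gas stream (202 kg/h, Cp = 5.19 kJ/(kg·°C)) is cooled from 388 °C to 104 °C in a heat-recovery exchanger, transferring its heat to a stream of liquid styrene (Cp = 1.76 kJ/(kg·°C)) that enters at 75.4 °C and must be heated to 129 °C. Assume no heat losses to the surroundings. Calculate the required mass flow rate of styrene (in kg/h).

Heat released by hot stream: Q = 202 × 5.19 × (388 − 104) = 297740 kJ/h
Energy balance on cold side (adiabatic exchanger): Q = ṁ_c·Cp_c·(T_c,out − T_c,in)
ṁ_c = 297740 / [1.76 × (129 − 75.4)] = 3156.2 kg/h

ṁ_c = 3160 kg/h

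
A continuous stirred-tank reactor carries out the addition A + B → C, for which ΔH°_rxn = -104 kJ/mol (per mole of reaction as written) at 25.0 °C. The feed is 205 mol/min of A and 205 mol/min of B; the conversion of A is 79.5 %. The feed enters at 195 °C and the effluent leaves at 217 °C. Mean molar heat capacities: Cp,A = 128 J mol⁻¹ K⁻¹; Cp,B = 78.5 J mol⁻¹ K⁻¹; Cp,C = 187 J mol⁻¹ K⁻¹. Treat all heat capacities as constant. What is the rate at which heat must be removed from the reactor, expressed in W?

Q_out = 277000 W

Extent of reaction ξ = 0.795 × 205 = 162.97 mol/min
Reaction term: ξ·ΔH°_rxn = 162.97 × -104 = -16949 kJ/min
Sensible, feed 195→25 °C: -7196.5 kJ/min
Outlet flows (mol/min): A 42.025, B 42.025, C 162.97
Sensible, products 25→217 °C: 7517.7 kJ/min
Q = ΔH = -16628 kJ/min = -277.14 kW
Heat removed = 277140 W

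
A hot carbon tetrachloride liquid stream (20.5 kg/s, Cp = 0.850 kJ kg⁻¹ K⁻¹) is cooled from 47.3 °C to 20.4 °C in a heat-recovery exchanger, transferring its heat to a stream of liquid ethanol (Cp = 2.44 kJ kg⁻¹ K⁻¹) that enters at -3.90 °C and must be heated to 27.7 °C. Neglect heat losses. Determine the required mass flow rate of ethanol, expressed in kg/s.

ṁ_c = 6.08 kg/s

Heat released by hot stream: Q = 20.5 × 0.850 × (47.3 − 20.4) = 468.73 kJ/s
Energy balance on cold side (adiabatic exchanger): Q = ṁ_c·Cp_c·(T_c,out − T_c,in)
ṁ_c = 468.73 / [2.44 × (27.7 − -3.90)] = 6.0792 kg/s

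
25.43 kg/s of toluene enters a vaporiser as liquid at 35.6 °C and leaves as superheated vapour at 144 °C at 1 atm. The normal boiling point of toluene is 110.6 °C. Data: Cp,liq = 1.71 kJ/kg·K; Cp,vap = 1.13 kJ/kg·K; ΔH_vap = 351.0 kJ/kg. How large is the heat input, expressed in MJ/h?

Q = 47300 MJ/h

liquid 35.6→110.6 °C: 128.25 kJ/kg
vaporisation at 110.6 °C: 351 kJ/kg
vapour 110.6→144 °C: 37.742 kJ/kg
Δh = 128.25 + 351 + 37.742 = 516.99 kJ/kg
Q = ṁ·Δh = 25.43 kg/s × 516.99 kJ/kg = 13147 kJ/s
|Q| = 13147 kW = 47330 MJ/h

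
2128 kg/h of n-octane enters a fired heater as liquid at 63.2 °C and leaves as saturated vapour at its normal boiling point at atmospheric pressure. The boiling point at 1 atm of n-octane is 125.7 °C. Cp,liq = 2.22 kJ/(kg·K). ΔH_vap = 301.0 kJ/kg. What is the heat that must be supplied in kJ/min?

Q = 15600 kJ/min

liquid 63.2→125.7 °C: 138.75 kJ/kg
vaporisation at 125.7 °C: 301 kJ/kg
Δh = 138.75 + 301 = 439.75 kJ/kg
Q = ṁ·Δh = 2128 kg/h × 439.75 kJ/kg = 935790 kJ/h
|Q| = 259.94 kW = 15596 kJ/min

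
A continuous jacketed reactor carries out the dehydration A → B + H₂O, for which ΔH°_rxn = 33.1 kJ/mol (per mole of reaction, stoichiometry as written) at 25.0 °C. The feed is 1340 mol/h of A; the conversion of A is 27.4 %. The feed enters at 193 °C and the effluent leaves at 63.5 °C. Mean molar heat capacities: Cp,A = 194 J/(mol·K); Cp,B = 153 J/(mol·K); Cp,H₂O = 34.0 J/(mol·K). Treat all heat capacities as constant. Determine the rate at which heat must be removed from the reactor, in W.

Q_out = 6000 W

Extent of reaction ξ = 0.274 × 1340 = 367.16 mol/h
Reaction term: ξ·ΔH°_rxn = 367.16 × 33.1 = 12153 kJ/h
Sensible, feed 193→25 °C: -43673 kJ/h
Outlet flows (mol/h): A 972.84, B 367.16, H₂O 367.16
Sensible, products 25→63.5 °C: 9909.5 kJ/h
Q = ΔH = -21611 kJ/h = -6.003 kW
Heat removed = 6003 W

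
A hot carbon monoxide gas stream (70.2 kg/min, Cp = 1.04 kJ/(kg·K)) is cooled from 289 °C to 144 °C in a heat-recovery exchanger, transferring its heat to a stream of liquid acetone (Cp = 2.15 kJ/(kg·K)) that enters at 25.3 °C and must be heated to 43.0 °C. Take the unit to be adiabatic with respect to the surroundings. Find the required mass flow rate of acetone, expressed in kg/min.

ṁ_c = 278 kg/min

Heat released by hot stream: Q = 70.2 × 1.04 × (289 − 144) = 10586 kJ/min
Energy balance on cold side (adiabatic exchanger): Q = ṁ_c·Cp_c·(T_c,out − T_c,in)
ṁ_c = 10586 / [2.15 × (43.0 − 25.3)] = 278.18 kg/min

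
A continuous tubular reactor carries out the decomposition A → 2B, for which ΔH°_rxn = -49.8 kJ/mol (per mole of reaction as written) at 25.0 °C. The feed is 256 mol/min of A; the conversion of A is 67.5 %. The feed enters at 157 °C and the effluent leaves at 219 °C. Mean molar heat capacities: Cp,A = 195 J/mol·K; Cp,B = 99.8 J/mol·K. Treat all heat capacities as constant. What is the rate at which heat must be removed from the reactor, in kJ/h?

Extent of reaction ξ = 0.675 × 256 = 172.8 mol/min
Reaction term: ξ·ΔH°_rxn = 172.8 × -49.8 = -8605.4 kJ/min
Sensible, feed 157→25 °C: -6589.4 kJ/min
Outlet flows (mol/min): A 83.2, B 345.6
Sensible, products 25→219 °C: 9838.7 kJ/min
Q = ΔH = -5356.2 kJ/min = -89.27 kW
Heat removed = 321370 kJ/h

Q_out = 321000 kJ/h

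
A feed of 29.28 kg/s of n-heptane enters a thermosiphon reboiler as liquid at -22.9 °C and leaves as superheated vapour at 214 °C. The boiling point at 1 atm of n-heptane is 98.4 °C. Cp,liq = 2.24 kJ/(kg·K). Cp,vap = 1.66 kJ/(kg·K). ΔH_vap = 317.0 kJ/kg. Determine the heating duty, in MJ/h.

Q = 82300 MJ/h

liquid -22.9→98.4 °C: 271.71 kJ/kg
vaporisation at 98.4 °C: 317 kJ/kg
vapour 98.4→214 °C: 191.9 kJ/kg
Δh = 271.71 + 317 + 191.9 = 780.61 kJ/kg
Q = ṁ·Δh = 29.28 kg/s × 780.61 kJ/kg = 22856 kJ/s
|Q| = 22856 kW = 82282 MJ/h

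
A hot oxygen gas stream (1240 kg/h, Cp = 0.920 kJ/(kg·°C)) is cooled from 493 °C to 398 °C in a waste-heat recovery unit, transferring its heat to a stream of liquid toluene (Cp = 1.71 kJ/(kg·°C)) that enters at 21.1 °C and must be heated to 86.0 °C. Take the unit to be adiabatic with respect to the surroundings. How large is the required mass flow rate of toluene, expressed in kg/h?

ṁ_c = 977 kg/h

Heat released by hot stream: Q = 1240 × 0.920 × (493 − 398) = 108380 kJ/h
Energy balance on cold side (adiabatic exchanger): Q = ṁ_c·Cp_c·(T_c,out − T_c,in)
ṁ_c = 108380 / [1.71 × (86.0 − 21.1)] = 976.55 kg/h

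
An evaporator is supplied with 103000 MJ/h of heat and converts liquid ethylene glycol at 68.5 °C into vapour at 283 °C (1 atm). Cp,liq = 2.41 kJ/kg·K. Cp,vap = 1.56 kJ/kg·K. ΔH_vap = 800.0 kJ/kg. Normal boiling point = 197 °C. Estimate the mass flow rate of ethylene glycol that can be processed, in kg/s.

ṁ = 23.0 kg/s

Δh = 2.41×(197−68.5) + 800.0 + 1.56×(283−197) = 1243.8 kJ/kg
Q = 103000 MJ/h = 28611 kJ/s = 28611 kJ/s
ṁ = Q/Δh = 28611 / 1243.8 = 23.002 kg/s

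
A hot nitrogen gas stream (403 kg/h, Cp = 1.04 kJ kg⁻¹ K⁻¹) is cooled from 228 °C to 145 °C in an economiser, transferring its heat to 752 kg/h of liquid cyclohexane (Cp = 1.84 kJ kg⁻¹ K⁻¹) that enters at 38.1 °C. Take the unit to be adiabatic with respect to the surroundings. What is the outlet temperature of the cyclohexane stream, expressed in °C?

T_c,out = 63.2 °C

Heat released by hot stream: Q = 403 × 1.04 × (228 − 145) = 34787 kJ/h
Energy balance on cold side (adiabatic exchanger): Q = ṁ_c·Cp_c·(T_c,out − T_c,in)
T_c,out = 38.1 + 34787/(752 × 1.84) = 63.241 °C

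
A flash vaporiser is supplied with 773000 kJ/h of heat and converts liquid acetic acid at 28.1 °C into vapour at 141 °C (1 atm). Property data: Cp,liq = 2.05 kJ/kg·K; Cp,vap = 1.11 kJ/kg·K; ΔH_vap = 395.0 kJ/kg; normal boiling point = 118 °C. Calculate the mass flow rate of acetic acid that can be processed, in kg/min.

Δh = 2.05×(118−28.1) + 395.0 + 1.11×(141−118) = 604.82 kJ/kg
Q = 773000 kJ/h = 214.72 kJ/s = 12883 kJ/min
ṁ = Q/Δh = 12883 / 604.82 = 21.301 kg/min

ṁ = 21.3 kg/min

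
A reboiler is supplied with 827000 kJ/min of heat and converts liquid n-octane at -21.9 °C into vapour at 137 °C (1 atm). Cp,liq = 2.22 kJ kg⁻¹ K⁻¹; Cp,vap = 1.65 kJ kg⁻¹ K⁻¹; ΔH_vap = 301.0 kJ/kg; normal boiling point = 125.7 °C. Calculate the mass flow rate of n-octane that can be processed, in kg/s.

ṁ = 21.3 kg/s

Δh = 2.22×(125.7−-21.9) + 301.0 + 1.65×(137−125.7) = 647.32 kJ/kg
Q = 827000 kJ/min = 13783 kJ/s = 13783 kJ/s
ṁ = Q/Δh = 13783 / 647.32 = 21.293 kg/s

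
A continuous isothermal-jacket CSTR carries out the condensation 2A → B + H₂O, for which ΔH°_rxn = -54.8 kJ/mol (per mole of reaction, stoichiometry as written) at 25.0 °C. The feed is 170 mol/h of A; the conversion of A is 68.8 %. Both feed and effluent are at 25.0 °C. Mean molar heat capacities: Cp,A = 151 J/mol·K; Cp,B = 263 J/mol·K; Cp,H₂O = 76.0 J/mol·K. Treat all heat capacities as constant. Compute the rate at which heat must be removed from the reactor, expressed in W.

Extent of reaction ξ = 0.688 × 170 / 2 = 58.48 mol/h
Reaction term: ξ·ΔH°_rxn = 58.48 × -54.8 = -3204.7 kJ/h
Q = ΔH = -3204.7 kJ/h = -0.8902 kW
Heat removed = 890.2 W

Q_out = 890 W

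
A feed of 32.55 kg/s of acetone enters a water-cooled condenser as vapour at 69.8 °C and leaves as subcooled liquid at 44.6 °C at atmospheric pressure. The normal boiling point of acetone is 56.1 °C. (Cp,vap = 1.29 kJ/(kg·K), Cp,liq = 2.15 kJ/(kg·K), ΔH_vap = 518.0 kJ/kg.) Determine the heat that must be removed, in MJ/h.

vapour 69.8→56.1 °C: -17.673 kJ/kg
condensation at 56.1 °C: -518 kJ/kg
liquid 56.1→44.6 °C: -24.725 kJ/kg
Δh = -17.673 + -518 + -24.725 = -560.4 kJ/kg
Q = ṁ·Δh = 32.55 kg/s × -560.4 kJ/kg = -18241 kJ/s
|Q| = 18241 kW = 65667 MJ/h

Q_c = 65700 MJ/h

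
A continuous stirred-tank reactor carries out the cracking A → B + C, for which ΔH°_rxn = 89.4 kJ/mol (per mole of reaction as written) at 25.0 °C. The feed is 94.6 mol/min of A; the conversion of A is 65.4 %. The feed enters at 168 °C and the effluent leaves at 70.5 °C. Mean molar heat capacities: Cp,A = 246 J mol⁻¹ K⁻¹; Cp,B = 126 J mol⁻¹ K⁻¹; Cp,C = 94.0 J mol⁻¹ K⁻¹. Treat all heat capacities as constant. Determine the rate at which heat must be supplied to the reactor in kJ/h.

Extent of reaction ξ = 0.654 × 94.6 = 61.868 mol/min
Reaction term: ξ·ΔH°_rxn = 61.868 × 89.4 = 5531 kJ/min
Sensible, feed 168→25 °C: -3327.8 kJ/min
Outlet flows (mol/min): A 32.732, B 61.868, C 61.868
Sensible, products 25→70.5 °C: 985.67 kJ/min
Q = ΔH = 3188.9 kJ/min = 53.148 kW
Heat supplied = 191330 kJ/h

Q_in = 191000 kJ/h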